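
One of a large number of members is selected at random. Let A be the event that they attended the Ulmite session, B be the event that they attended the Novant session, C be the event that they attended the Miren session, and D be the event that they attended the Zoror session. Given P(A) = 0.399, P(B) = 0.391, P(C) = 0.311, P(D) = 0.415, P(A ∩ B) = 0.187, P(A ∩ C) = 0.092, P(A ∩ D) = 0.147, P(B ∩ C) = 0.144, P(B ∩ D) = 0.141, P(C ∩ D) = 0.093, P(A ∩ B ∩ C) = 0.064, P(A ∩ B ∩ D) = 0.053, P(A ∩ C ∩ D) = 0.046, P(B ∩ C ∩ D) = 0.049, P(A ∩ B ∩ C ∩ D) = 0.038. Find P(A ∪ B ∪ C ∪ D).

0.886

Apply inclusion-exclusion:
P(A ∪ B ∪ C ∪ D) = 0.399 + 0.391 + 0.311 + 0.415 − 0.187 − 0.092 − 0.147 − 0.144 − 0.141 − 0.093 + 0.064 + 0.053 + 0.046 + 0.049 − 0.038 = 0.886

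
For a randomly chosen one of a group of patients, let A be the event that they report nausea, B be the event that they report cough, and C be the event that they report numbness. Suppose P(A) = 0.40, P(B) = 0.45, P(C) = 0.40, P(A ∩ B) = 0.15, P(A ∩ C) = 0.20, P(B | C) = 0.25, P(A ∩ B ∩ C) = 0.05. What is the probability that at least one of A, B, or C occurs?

0.85

P(B ∩ C) = P(C)·P(B|C) = 0.40 × 0.25 = 0.10
By inclusion–exclusion:
P(A ∪ B ∪ C) = 0.40 + 0.45 + 0.40 − 0.15 − 0.20 − 0.10 + 0.05 = 0.85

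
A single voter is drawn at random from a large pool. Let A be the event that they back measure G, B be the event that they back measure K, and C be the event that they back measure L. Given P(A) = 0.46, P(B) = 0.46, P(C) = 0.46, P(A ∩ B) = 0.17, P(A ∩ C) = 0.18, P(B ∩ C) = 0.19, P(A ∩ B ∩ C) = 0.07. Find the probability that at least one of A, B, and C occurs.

0.91

Apply inclusion-exclusion:
P(A ∪ B ∪ C) = 0.46 + 0.46 + 0.46 − 0.17 − 0.18 − 0.19 + 0.07 = 0.91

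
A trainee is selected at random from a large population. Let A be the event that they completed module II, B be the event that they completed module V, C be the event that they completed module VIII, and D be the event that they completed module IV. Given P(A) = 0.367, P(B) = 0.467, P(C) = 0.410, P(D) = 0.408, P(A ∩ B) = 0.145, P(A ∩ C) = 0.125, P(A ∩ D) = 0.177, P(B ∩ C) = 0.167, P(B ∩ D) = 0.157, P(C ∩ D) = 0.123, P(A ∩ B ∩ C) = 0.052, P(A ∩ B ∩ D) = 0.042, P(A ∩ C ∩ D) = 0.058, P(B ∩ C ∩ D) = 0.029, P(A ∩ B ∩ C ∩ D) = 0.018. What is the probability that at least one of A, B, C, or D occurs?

0.921

P(A ∪ B ∪ C ∪ D) = 0.367 + 0.467 + 0.410 + 0.408 − 0.145 − 0.125 − 0.177 − 0.167 − 0.157 − 0.123 + 0.052 + 0.042 + 0.058 + 0.029 − 0.018 = 0.921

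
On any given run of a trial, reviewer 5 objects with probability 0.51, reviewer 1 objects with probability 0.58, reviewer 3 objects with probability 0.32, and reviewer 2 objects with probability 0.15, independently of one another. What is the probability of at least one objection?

0.8810476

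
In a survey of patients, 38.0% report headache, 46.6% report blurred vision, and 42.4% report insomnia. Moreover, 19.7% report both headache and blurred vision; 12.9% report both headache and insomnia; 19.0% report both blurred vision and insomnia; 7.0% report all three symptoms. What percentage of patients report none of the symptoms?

17.6%

P(≥1) = 38.0 + 46.6 + 42.4 − 19.7 − 12.9 − 19.0 + 7.0 = 82.4%
P(none) = 100% − 82.4% = 17.6%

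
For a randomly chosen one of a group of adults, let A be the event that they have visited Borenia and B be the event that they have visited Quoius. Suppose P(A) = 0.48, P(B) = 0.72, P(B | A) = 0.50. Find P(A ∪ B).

0.96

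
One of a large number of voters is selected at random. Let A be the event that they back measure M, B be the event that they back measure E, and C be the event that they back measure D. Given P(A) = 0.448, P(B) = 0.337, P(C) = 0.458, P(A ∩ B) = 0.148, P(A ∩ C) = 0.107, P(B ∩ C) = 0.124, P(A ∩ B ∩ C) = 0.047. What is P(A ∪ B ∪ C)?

0.911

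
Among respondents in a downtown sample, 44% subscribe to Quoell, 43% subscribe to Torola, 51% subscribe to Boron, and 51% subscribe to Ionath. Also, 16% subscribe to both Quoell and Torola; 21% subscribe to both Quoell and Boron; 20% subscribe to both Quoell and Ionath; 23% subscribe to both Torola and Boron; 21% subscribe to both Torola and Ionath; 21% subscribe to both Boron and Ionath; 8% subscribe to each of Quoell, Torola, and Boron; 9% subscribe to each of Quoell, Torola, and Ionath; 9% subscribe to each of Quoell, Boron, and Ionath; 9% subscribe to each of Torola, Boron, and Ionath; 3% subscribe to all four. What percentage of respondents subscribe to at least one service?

99%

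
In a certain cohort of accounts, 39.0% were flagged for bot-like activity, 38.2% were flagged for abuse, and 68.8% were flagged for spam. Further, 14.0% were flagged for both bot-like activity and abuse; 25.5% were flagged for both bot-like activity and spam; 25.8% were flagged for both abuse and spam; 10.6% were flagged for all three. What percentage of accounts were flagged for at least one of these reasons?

P(at least one) = 39.0 + 38.2 + 68.8 − 14.0 − 25.5 − 25.8 + 10.6 = 91.3%

91.3%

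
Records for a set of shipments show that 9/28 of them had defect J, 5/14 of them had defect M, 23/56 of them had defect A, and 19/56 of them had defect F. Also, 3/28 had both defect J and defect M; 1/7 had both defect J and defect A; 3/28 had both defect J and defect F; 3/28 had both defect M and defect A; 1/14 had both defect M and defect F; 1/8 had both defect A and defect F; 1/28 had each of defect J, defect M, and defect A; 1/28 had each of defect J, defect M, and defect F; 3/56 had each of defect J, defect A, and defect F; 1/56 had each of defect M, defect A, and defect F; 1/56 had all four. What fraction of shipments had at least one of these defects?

25/28

Using inclusion–exclusion:
P(at least one) = 9/28 + 5/14 + 23/56 + 19/56 − 3/28 − 1/7 − 3/28 − 3/28 − 1/14 − 1/8 + 1/28 + 1/28 + 3/56 + 1/56 − 1/56 = 25/28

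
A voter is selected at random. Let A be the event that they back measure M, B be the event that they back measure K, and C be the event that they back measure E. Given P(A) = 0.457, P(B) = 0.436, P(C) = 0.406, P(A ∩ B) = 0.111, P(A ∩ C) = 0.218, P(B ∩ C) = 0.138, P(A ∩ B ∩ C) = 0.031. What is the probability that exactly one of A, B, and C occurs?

P(exactly one) = 0.457 + 0.436 + 0.406 − 2·0.111 − 2·0.218 − 2·0.138 + 3·0.031 = 0.458

0.458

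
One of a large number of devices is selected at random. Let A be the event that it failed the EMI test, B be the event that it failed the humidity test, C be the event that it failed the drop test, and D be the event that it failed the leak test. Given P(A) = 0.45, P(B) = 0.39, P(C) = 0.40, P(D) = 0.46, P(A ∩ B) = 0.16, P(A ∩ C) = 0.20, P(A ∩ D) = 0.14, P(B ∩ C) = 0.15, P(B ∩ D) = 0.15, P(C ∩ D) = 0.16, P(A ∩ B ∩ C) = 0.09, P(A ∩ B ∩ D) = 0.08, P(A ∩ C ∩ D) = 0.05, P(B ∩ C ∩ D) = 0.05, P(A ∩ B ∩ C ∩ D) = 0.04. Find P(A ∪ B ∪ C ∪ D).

P(A ∪ B ∪ C ∪ D) = 0.45 + 0.39 + 0.40 + 0.46 − 0.16 − 0.20 − 0.14 − 0.15 − 0.15 − 0.16 + 0.09 + 0.08 + 0.05 + 0.05 − 0.04 = 0.97

0.97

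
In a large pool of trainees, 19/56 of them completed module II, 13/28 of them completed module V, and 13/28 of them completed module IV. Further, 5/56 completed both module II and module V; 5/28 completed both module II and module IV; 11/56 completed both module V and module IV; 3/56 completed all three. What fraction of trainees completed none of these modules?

By inclusion–exclusion:
P(union) = 19/56 + 13/28 + 13/28 − 5/56 − 5/28 − 11/56 + 3/56 = 6/7
P(none) = 1 − 6/7 = 1/7

1/7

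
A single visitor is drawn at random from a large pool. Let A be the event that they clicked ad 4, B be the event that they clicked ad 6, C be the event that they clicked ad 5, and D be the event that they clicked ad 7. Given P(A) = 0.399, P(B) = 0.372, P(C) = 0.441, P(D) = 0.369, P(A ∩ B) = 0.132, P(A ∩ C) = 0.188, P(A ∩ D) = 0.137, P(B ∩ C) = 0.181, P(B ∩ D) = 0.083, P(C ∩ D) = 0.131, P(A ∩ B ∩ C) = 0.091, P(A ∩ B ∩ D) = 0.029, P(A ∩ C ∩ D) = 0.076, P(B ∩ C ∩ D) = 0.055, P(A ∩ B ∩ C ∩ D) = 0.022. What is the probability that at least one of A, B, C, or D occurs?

Using inclusion–exclusion:
P(A ∪ B ∪ C ∪ D) = 0.399 + 0.372 + 0.441 + 0.369 − 0.132 − 0.188 − 0.137 − 0.181 − 0.083 − 0.131 + 0.091 + 0.029 + 0.076 + 0.055 − 0.022 = 0.958

0.958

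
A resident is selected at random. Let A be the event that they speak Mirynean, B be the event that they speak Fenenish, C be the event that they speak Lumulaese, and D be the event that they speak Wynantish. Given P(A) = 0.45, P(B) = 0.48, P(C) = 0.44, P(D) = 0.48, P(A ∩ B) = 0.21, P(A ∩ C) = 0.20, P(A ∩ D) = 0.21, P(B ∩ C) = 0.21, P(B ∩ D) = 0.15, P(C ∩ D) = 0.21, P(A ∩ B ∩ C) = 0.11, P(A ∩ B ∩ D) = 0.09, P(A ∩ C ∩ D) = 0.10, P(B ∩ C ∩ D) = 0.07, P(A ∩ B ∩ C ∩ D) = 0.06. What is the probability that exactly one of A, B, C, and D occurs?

Using the inclusion–exclusion count for exactly one event:
P(exactly one) = 0.45 + 0.48 + 0.44 + 0.48 − 2·0.21 − 2·0.20 − 2·0.21 − 2·0.21 − 2·0.15 − 2·0.21 + 3·0.11 + 3·0.09 + 3·0.10 + 3·0.07 − 4·0.06 = 0.34

0.34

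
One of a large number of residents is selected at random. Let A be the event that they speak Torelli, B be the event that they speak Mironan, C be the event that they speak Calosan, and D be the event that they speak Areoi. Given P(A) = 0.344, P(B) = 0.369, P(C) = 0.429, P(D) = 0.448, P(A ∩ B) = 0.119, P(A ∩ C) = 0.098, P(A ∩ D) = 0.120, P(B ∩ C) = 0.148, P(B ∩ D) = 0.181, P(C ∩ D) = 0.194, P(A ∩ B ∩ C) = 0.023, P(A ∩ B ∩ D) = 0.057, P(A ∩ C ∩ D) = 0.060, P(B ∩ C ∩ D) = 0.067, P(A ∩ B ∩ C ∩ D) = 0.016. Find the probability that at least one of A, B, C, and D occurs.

0.921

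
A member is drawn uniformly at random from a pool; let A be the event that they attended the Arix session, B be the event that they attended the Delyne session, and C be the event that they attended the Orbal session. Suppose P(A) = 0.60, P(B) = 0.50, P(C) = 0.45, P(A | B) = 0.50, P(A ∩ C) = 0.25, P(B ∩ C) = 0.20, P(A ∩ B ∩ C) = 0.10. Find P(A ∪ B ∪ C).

0.95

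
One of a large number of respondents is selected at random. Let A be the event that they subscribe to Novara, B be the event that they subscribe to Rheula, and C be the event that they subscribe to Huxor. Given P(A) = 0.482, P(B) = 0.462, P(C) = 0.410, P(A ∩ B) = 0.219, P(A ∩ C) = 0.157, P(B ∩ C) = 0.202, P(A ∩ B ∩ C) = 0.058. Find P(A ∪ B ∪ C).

By inclusion-exclusion,
P(A ∪ B ∪ C) = 0.482 + 0.462 + 0.410 − 0.219 − 0.157 − 0.202 + 0.058 = 0.834

0.834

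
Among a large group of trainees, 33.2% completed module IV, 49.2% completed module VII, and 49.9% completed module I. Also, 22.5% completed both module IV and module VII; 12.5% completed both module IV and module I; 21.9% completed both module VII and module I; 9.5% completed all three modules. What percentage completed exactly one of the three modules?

47.0%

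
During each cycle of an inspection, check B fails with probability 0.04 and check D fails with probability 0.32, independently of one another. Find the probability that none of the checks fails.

0.6528

P(none) = (1 − 0.04) × (1 − 0.32) = 0.96 × 0.68 = 0.6528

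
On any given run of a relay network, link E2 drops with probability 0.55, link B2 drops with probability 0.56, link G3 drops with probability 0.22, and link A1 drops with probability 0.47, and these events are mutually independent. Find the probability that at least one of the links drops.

0.9181468

Independence gives P(none) = ∏(1 − pᵢ).
P(none) = (1 − 0.55) × (1 − 0.56) × (1 − 0.22) × (1 − 0.47) = 0.45 × 0.44 × 0.78 × 0.53 = 0.0818532
P(at least one) = 1 − 0.0818532 = 0.9181468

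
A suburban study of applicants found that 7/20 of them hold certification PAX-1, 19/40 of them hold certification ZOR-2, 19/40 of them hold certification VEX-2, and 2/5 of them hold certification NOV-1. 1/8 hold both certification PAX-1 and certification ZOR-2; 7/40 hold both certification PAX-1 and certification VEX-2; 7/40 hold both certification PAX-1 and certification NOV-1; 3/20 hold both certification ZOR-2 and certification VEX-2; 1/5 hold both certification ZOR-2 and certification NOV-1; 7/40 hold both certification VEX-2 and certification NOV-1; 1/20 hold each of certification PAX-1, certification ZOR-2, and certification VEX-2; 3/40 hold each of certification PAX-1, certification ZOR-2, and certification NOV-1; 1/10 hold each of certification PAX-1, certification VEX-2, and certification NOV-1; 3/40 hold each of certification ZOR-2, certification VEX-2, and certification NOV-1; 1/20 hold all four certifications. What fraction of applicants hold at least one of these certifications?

19/20

Inclusion–exclusion gives
P(≥1) = 7/20 + 19/40 + 19/40 + 2/5 − 1/8 − 7/40 − 7/40 − 3/20 − 1/5 − 7/40 + 1/20 + 3/40 + 1/10 + 3/40 − 1/20 = 19/20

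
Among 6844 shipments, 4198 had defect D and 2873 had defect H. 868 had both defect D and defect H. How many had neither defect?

641

|at least one| = 4198 + 2873 − 868 = 6203
None: 6844 − 6203 = 641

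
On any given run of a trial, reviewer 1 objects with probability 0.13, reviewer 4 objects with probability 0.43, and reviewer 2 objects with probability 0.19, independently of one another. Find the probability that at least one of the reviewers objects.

Since the events are independent, P(none) is the product of the individual non-occurrence probabilities.
P(none) = (1 − 0.13) × (1 − 0.43) × (1 − 0.19) = 0.87 × 0.57 × 0.81 = 0.401679
P(at least one) = 1 − 0.401679 = 0.598321

0.598321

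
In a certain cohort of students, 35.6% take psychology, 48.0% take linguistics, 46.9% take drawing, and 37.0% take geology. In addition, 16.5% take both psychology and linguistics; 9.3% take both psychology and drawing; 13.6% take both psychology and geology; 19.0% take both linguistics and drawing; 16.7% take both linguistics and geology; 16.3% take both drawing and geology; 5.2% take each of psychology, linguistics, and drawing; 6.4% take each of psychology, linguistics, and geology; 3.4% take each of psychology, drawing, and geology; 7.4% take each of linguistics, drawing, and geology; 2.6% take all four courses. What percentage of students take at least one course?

Inclusion–exclusion gives
P(at least one) = 35.6 + 48.0 + 46.9 + 37.0 − 16.5 − 9.3 − 13.6 − 19.0 − 16.7 − 16.3 + 5.2 + 6.4 + 3.4 + 7.4 − 2.6 = 95.9%

95.9%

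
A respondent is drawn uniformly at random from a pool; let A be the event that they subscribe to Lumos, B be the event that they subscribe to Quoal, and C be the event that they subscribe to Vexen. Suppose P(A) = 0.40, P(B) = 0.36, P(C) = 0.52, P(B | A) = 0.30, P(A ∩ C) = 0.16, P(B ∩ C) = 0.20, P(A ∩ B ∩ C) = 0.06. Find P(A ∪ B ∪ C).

0.86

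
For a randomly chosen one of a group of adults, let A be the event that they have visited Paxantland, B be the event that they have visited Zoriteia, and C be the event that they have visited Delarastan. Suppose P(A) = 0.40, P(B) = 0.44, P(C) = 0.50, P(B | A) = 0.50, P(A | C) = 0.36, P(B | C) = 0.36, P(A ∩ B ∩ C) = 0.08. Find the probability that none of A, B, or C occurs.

P(A ∩ B) = P(A)·P(B|A) = 0.40 × 0.50 = 0.20
P(A ∩ C) = P(C)·P(A|C) = 0.50 × 0.36 = 0.18
P(B ∩ C) = P(C)·P(B|C) = 0.50 × 0.36 = 0.18
Apply inclusion-exclusion:
P(A ∪ B ∪ C) = 0.40 + 0.44 + 0.50 − 0.20 − 0.18 − 0.18 + 0.08 = 0.86
P(none) = 1 − 0.86 = 0.14

0.14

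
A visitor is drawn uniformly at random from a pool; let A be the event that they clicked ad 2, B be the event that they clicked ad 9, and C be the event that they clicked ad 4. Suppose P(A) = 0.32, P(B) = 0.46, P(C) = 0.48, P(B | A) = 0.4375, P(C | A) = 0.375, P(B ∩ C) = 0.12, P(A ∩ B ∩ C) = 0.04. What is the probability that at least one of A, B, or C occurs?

P(A ∩ B) = P(A)·P(B|A) = 0.32 × 0.4375 = 0.14
P(A ∩ C) = P(A)·P(C|A) = 0.32 × 0.375 = 0.12
By inclusion-exclusion,
P(A ∪ B ∪ C) = 0.32 + 0.46 + 0.48 − 0.14 − 0.12 − 0.12 + 0.04 = 0.92

0.92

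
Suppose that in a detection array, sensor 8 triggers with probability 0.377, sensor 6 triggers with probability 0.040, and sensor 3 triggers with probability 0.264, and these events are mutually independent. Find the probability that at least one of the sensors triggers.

0.55981312

Independence gives P(none) = ∏(1 − pᵢ).
P(none) = (1 − 0.377) × (1 − 0.040) × (1 − 0.264) = 0.623 × 0.960 × 0.736 = 0.44018688
P(at least one) = 1 − 0.44018688 = 0.55981312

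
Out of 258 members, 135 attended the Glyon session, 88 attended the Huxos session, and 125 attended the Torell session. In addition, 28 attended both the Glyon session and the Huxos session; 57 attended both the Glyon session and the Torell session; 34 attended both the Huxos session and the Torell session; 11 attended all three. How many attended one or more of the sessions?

240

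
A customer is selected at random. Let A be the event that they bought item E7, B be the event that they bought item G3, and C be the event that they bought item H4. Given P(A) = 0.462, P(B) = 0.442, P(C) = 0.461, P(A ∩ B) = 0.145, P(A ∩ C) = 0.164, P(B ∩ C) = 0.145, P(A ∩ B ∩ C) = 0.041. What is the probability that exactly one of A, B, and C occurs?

0.580

P(exactly one) = 0.462 + 0.442 + 0.461 − 2·0.145 − 2·0.164 − 2·0.145 + 3·0.041 = 0.580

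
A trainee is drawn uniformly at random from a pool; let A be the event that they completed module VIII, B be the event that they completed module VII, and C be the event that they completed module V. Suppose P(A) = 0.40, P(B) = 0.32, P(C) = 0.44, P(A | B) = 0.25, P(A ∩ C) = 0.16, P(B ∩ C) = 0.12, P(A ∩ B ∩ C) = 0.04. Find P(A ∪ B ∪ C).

0.84

P(A ∩ B) = P(B)·P(A|B) = 0.32 × 0.25 = 0.08
Using inclusion–exclusion:
P(A ∪ B ∪ C) = 0.40 + 0.32 + 0.44 − 0.08 − 0.16 − 0.12 + 0.04 = 0.84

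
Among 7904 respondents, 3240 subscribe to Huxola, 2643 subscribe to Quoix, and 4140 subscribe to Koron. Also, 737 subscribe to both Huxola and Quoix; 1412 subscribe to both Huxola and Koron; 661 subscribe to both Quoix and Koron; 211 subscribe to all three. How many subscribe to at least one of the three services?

Apply inclusion-exclusion:
N(≥1) = 3240 + 2643 + 4140 − 737 − 1412 − 661 + 211 = 7424

7424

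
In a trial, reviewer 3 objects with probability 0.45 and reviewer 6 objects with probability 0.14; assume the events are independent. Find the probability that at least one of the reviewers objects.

Since the events are independent, P(none) is the product of the individual non-occurrence probabilities.
P(none) = (1 − 0.45) × (1 − 0.14) = 0.55 × 0.86 = 0.473
P(at least one) = 1 − 0.473 = 0.527

0.527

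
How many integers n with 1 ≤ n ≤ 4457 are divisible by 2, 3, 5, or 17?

By inclusion-exclusion,
⌊4457/2⌋ + ⌊4457/3⌋ + ⌊4457/5⌋ + ⌊4457/17⌋ − ⌊4457/6⌋ − ⌊4457/10⌋ − ⌊4457/34⌋ − ⌊4457/15⌋ − ⌊4457/51⌋ − ⌊4457/85⌋ + ⌊4457/30⌋ + ⌊4457/102⌋ + ⌊4457/170⌋ + ⌊4457/255⌋ − ⌊4457/510⌋ = 2228 + 1485 + 891 + 262 − 742 − 445 − 131 − 297 − 87 − 52 + 148 + 43 + 26 + 17 − 8 = 3338

3338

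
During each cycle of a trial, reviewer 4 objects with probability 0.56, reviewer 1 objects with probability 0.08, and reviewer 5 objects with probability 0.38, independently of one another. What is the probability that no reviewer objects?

P(none) = (1 − 0.56) × (1 − 0.08) × (1 − 0.38) = 0.44 × 0.92 × 0.62 = 0.250976

0.250976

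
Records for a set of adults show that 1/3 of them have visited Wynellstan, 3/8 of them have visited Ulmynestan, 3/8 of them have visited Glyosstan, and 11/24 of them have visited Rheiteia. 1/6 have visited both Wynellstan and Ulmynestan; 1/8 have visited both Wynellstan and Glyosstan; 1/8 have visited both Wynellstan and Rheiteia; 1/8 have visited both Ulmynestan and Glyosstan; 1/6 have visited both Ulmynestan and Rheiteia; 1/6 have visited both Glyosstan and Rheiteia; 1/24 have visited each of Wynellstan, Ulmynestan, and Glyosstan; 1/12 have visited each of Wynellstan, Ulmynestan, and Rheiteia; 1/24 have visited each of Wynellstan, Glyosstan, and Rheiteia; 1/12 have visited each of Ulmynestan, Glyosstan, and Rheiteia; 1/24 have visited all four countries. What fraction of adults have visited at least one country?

7/8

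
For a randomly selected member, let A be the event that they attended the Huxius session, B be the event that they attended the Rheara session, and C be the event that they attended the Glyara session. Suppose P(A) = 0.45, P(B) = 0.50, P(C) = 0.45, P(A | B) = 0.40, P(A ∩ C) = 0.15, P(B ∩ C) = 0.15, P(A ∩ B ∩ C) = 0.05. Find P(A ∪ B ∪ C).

0.95

P(A ∩ B) = P(B)·P(A|B) = 0.50 × 0.40 = 0.20
P(A ∪ B ∪ C) = 0.45 + 0.50 + 0.45 − 0.20 − 0.15 − 0.15 + 0.05 = 0.95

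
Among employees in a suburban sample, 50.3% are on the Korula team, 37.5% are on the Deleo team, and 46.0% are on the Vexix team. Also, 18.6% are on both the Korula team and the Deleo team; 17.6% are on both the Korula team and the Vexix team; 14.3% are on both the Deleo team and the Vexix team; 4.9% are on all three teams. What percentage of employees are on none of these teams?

By inclusion–exclusion:
P(union) = 50.3 + 37.5 + 46.0 − 18.6 − 17.6 − 14.3 + 4.9 = 88.2%
P(none) = 100% − 88.2% = 11.8%

11.8%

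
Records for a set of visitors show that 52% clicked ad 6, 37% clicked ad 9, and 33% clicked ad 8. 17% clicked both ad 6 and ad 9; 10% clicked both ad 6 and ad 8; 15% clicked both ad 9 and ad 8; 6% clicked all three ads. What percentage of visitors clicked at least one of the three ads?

P(at least one) = 52 + 37 + 33 − 17 − 10 − 15 + 6 = 86%

86%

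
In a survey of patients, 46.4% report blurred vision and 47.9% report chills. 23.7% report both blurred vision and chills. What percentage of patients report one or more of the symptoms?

70.6%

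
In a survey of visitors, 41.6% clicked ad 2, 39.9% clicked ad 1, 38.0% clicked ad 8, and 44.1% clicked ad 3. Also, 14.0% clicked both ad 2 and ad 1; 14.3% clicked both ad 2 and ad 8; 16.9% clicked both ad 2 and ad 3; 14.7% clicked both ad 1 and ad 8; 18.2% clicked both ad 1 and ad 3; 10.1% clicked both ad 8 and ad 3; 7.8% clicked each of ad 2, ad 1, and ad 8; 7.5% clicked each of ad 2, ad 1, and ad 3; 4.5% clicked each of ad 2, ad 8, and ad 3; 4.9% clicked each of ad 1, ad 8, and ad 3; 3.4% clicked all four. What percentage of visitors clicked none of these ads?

P(≥1) = 41.6 + 39.9 + 38.0 + 44.1 − 14.0 − 14.3 − 16.9 − 14.7 − 18.2 − 10.1 + 7.8 + 7.5 + 4.5 + 4.9 − 3.4 = 96.7%
P(none) = 100% − 96.7% = 3.3%

3.3%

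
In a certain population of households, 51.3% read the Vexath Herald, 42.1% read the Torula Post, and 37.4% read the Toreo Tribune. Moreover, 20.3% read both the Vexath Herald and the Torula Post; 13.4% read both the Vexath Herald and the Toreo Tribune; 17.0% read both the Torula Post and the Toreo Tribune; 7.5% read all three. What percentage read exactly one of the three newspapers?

51.9%

P(exactly one) = 51.3 + 42.1 + 37.4 − 2·20.3 − 2·13.4 − 2·17.0 + 3·7.5 = 51.9%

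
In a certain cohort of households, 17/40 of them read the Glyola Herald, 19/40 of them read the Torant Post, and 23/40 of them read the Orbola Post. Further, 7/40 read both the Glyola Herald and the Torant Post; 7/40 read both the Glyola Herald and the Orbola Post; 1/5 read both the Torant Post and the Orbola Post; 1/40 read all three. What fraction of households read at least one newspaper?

19/20

P(union) = 17/40 + 19/40 + 23/40 − 7/40 − 7/40 − 1/5 + 1/40 = 19/20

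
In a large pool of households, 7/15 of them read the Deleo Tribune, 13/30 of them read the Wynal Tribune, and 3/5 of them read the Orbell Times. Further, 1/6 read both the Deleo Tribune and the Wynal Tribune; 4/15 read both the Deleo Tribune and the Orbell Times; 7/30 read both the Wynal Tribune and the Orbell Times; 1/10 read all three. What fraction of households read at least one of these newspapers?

P(≥1) = 7/15 + 13/30 + 3/5 − 1/6 − 4/15 − 7/30 + 1/10 = 14/15

14/15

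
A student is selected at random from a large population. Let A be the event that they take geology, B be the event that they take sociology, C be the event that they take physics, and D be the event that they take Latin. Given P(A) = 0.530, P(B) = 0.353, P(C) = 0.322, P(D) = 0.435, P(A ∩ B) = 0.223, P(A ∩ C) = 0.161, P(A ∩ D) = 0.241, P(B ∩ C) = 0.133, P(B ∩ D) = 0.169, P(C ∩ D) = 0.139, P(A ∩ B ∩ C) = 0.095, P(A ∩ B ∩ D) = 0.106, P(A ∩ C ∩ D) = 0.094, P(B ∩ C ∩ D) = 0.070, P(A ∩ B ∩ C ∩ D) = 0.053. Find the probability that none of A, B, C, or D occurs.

0.114

By inclusion-exclusion,
P(A ∪ B ∪ C ∪ D) = 0.530 + 0.353 + 0.322 + 0.435 − 0.223 − 0.161 − 0.241 − 0.133 − 0.169 − 0.139 + 0.095 + 0.106 + 0.094 + 0.070 − 0.053 = 0.886
P(none) = 1 − 0.886 = 0.114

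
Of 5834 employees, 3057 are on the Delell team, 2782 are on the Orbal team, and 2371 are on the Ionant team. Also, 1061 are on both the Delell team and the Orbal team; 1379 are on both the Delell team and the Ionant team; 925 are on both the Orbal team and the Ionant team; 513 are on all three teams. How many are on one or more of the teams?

By inclusion–exclusion:
|at least one| = 3057 + 2782 + 2371 − 1061 − 1379 − 925 + 513 = 5358

5358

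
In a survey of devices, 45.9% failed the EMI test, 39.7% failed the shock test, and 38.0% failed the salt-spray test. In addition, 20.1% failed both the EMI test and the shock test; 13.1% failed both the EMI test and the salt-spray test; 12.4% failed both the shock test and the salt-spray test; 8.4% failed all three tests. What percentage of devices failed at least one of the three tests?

P(at least one) = 45.9 + 39.7 + 38.0 − 20.1 − 13.1 − 12.4 + 8.4 = 86.4%

86.4%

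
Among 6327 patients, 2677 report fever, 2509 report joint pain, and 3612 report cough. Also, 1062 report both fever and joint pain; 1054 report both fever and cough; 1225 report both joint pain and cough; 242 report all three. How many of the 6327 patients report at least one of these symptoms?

Using inclusion–exclusion:
|at least one| = 2677 + 2509 + 3612 − 1062 − 1054 − 1225 + 242 = 5699

5699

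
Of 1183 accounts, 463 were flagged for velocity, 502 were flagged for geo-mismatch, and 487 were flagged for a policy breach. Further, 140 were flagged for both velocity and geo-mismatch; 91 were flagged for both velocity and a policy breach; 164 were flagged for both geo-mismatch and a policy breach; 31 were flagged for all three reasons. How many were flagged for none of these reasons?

|union| = 463 + 502 + 487 − 140 − 91 − 164 + 31 = 1088
None: 1183 − 1088 = 95

95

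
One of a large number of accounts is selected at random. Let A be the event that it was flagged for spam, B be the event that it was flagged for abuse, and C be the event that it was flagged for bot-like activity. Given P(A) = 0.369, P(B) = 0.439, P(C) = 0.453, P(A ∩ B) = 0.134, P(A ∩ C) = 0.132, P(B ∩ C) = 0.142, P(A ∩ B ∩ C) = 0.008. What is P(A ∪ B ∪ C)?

Inclusion–exclusion gives
P(A ∪ B ∪ C) = 0.369 + 0.439 + 0.453 − 0.134 − 0.132 − 0.142 + 0.008 = 0.861

0.861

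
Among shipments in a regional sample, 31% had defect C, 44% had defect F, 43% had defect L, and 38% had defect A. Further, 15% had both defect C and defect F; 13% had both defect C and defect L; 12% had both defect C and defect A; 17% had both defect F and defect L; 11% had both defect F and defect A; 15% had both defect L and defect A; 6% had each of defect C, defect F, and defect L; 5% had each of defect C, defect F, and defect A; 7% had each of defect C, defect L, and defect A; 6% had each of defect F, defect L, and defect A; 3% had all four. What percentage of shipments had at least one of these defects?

94%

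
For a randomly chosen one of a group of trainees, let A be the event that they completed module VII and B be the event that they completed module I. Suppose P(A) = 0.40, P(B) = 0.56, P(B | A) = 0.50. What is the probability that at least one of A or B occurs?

P(A ∩ B) = P(A)·P(B|A) = 0.40 × 0.50 = 0.20
P(A ∪ B) = 0.40 + 0.56 − 0.20 = 0.76

0.76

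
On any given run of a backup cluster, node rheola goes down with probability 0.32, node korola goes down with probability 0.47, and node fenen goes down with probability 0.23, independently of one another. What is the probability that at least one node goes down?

0.722492

P(none) = (1 − 0.32) × (1 − 0.47) × (1 − 0.23) = 0.68 × 0.53 × 0.77 = 0.277508
P(at least one) = 1 − 0.277508 = 0.722492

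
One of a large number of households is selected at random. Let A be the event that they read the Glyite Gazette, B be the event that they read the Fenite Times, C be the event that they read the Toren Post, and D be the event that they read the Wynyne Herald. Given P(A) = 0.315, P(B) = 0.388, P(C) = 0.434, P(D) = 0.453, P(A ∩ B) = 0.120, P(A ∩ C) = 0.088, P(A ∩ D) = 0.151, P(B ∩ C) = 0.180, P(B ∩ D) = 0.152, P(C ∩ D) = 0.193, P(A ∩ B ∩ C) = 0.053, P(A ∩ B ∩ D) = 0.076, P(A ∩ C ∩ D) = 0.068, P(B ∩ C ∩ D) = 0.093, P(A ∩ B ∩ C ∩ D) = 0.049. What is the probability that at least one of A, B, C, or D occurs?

0.947

Inclusion–exclusion gives
P(A ∪ B ∪ C ∪ D) = 0.315 + 0.388 + 0.434 + 0.453 − 0.120 − 0.088 − 0.151 − 0.180 − 0.152 − 0.193 + 0.053 + 0.076 + 0.068 + 0.093 − 0.049 = 0.947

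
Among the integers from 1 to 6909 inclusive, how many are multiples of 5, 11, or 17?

By inclusion-exclusion,
⌊6909/5⌋ + ⌊6909/11⌋ + ⌊6909/17⌋ − ⌊6909/55⌋ − ⌊6909/85⌋ − ⌊6909/187⌋ + ⌊6909/935⌋ = 1381 + 628 + 406 − 125 − 81 − 36 + 7 = 2180

2180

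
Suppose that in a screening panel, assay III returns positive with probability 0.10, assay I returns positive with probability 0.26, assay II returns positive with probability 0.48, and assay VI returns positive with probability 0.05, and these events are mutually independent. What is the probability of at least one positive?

0.670996

Independence gives P(none) = ∏(1 − pᵢ).
P(none) = (1 − 0.10) × (1 − 0.26) × (1 − 0.48) × (1 − 0.05) = 0.90 × 0.74 × 0.52 × 0.95 = 0.329004
P(at least one) = 1 − 0.329004 = 0.670996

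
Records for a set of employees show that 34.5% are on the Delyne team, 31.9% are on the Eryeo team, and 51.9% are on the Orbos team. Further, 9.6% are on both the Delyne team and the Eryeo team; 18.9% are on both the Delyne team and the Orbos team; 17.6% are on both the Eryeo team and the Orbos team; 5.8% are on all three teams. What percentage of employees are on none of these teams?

By inclusion-exclusion,
P(at least one) = 34.5 + 31.9 + 51.9 − 9.6 − 18.9 − 17.6 + 5.8 = 78.0%
P(none) = 100% − 78.0% = 22.0%

22.0%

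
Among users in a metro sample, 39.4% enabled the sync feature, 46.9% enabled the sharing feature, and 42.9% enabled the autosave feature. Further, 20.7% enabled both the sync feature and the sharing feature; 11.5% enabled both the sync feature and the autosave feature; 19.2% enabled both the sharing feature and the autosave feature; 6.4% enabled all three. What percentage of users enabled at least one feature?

P(at least one) = 39.4 + 46.9 + 42.9 − 20.7 − 11.5 − 19.2 + 6.4 = 84.2%

84.2%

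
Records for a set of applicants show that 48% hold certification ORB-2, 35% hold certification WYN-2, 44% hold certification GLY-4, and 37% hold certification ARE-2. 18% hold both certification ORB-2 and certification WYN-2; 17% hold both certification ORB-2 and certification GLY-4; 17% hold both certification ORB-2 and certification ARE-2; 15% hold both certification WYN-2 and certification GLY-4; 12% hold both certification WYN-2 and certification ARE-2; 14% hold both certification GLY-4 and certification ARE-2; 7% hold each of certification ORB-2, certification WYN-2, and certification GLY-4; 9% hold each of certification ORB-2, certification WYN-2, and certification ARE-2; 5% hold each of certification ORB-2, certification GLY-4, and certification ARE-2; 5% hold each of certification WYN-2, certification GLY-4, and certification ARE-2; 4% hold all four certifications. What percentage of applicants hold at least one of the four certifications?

Apply inclusion-exclusion:
P(at least one) = 48 + 35 + 44 + 37 − 18 − 17 − 17 − 15 − 12 − 14 + 7 + 9 + 5 + 5 − 4 = 93%

93%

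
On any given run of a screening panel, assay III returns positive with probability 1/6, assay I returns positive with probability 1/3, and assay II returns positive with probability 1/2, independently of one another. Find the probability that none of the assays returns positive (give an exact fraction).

5/18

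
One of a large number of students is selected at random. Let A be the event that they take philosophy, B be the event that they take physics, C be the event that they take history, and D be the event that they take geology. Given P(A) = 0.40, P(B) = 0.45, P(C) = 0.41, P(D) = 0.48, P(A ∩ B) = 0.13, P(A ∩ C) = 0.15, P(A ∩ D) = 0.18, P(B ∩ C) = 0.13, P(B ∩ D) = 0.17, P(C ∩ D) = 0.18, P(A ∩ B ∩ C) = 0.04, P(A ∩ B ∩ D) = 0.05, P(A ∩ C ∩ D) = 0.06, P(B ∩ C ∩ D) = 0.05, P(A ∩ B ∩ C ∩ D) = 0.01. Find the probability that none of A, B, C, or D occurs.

0.01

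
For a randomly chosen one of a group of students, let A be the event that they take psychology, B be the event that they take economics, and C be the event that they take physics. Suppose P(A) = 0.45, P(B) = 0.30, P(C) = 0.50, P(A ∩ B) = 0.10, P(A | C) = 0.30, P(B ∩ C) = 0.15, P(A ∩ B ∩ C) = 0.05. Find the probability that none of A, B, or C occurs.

P(A ∩ C) = P(C)·P(A|C) = 0.50 × 0.30 = 0.15
P(A ∪ B ∪ C) = 0.45 + 0.30 + 0.50 − 0.10 − 0.15 − 0.15 + 0.05 = 0.90
P(none) = 1 − 0.90 = 0.10

0.10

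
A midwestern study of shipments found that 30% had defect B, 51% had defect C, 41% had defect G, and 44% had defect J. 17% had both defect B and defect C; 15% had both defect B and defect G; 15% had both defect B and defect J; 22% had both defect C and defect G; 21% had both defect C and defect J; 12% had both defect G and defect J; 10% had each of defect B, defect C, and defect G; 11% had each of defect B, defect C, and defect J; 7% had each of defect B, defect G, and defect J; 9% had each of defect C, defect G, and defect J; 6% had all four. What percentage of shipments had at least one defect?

P(union) = 30 + 51 + 41 + 44 − 17 − 15 − 15 − 22 − 21 − 12 + 10 + 11 + 7 + 9 − 6 = 95%

95%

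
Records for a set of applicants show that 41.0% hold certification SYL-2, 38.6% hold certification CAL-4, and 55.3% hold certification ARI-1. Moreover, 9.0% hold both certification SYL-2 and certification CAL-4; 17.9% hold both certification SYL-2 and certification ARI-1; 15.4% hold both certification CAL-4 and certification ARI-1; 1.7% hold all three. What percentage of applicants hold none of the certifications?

5.7%

P(≥1) = 41.0 + 38.6 + 55.3 − 9.0 − 17.9 − 15.4 + 1.7 = 94.3%
P(none) = 100% − 94.3% = 5.7%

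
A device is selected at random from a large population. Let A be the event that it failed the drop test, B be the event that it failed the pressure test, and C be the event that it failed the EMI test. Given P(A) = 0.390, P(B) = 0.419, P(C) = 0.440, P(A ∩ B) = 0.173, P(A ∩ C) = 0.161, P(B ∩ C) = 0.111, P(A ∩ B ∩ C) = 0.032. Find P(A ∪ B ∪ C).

0.836

P(A ∪ B ∪ C) = 0.390 + 0.419 + 0.440 − 0.173 − 0.161 − 0.111 + 0.032 = 0.836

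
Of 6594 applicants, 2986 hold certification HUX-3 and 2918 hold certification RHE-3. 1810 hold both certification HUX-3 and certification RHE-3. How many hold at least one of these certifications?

4094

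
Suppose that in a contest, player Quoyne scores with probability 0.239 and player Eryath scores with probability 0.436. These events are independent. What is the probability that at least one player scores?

Since the events are independent, P(none) is the product of the individual non-occurrence probabilities.
P(none) = (1 − 0.239) × (1 − 0.436) = 0.761 × 0.564 = 0.429204
P(at least one) = 1 − 0.429204 = 0.570796

0.570796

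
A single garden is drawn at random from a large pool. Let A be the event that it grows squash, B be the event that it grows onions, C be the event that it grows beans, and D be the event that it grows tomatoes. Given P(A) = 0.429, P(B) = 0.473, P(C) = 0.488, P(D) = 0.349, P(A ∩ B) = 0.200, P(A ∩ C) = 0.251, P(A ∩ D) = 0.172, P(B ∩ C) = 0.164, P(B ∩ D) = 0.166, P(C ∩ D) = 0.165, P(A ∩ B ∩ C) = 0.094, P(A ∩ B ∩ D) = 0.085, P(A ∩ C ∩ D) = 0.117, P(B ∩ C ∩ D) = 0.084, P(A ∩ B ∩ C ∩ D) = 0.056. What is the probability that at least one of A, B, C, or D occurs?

0.945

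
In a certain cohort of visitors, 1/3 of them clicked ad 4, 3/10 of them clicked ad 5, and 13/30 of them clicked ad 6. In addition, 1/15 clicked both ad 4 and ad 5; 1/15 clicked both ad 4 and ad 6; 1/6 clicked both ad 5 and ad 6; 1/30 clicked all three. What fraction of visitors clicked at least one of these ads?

P(≥1) = 1/3 + 3/10 + 13/30 − 1/15 − 1/15 − 1/6 + 1/30 = 4/5

4/5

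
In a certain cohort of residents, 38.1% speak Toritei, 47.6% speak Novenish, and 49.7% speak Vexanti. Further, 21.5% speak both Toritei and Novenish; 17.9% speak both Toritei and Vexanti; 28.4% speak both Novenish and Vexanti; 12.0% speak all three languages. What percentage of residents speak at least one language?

Apply inclusion-exclusion:
P(at least one) = 38.1 + 47.6 + 49.7 − 21.5 − 17.9 − 28.4 + 12.0 = 79.6%

79.6%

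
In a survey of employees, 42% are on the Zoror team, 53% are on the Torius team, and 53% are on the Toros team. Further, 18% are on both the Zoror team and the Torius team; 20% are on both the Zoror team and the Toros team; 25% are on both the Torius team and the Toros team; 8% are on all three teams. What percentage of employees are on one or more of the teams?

93%

Inclusion–exclusion gives
P(union) = 42 + 53 + 53 − 18 − 20 − 25 + 8 = 93%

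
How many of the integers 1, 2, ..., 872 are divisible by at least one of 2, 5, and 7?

573

Inclusion–exclusion gives
floor(872/2) + floor(872/5) + floor(872/7) − floor(872/10) − floor(872/14) − floor(872/35) + floor(872/70) = 436 + 174 + 124 − 87 − 62 − 24 + 12 = 573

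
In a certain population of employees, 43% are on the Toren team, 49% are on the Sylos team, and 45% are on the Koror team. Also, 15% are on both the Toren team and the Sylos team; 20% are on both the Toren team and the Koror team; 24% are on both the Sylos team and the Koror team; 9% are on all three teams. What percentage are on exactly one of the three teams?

46%

Using the inclusion–exclusion count for exactly one event:
P(exactly one) = 43 + 49 + 45 − 2·15 − 2·20 − 2·24 + 3·9 = 46%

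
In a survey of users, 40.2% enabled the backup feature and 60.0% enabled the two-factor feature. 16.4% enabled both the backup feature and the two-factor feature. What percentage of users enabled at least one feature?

By inclusion-exclusion,
P(union) = 40.2 + 60.0 − 16.4 = 83.8%

83.8%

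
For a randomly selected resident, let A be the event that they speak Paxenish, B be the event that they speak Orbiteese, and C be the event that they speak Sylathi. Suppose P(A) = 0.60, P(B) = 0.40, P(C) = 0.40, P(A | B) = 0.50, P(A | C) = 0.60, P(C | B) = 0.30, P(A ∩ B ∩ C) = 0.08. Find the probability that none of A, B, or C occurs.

P(A ∩ B) = P(B)·P(A|B) = 0.40 × 0.50 = 0.20
P(A ∩ C) = P(C)·P(A|C) = 0.40 × 0.60 = 0.24
P(B ∩ C) = P(B)·P(C|B) = 0.40 × 0.30 = 0.12
Inclusion–exclusion gives
P(A ∪ B ∪ C) = 0.60 + 0.40 + 0.40 − 0.20 − 0.24 − 0.12 + 0.08 = 0.92
P(none) = 1 − 0.92 = 0.08

0.08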